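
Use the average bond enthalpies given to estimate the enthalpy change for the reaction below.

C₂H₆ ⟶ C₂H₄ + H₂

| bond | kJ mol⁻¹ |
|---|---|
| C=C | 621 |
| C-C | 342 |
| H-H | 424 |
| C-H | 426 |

Bonds broken (reactants):
  C-C: 1 × 342 = 342
  C-H: 6 × 426 = 2556
  Σ(broken) = 2898 kJ
Bonds formed (products):
  C-H: 4 × 426 = 1704
  C=C: 1 × 621 = 621
  H-H: 1 × 424 = 424
  Σ(formed) = 2749 kJ
ΔH = Σ(broken) − Σ(formed) = 2898 − 2749 = +149 kJ

ΔH ≈ +149 kJ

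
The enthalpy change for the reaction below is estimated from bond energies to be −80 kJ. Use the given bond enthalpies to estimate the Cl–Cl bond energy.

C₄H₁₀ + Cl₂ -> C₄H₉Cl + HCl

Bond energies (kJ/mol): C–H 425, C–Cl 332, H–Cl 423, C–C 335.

Let D be the Cl–Cl bond energy.
Σ(broken) = 3×335 + 10×425 + 1×D = 5255 + D
Σ(formed) = 3×335 + 1×332 + 9×425 + 1×423 = 5585
ΔH = Σ(broken) − Σ(formed) = (5255 + D) − (5585) = −330 + D
Setting this equal to −80 kJ gives D = 250 kJ/mol.

D(Cl–Cl) ≈ 250 kJ/mol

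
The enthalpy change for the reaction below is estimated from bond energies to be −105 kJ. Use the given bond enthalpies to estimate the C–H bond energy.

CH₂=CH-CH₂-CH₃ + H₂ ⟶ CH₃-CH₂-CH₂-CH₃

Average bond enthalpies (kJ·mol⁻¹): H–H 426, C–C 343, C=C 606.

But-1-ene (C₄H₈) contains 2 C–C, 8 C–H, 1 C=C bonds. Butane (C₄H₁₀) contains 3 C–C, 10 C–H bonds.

Let D be the C–H bond energy.
Σ(broken) = 2×343 + 8×D + 1×606 + 1×426 = 1718 + 8D
Σ(formed) = 3×343 + 10×D = 1029 + 10D
ΔH = Σ(broken) − Σ(formed) = (1718 + 8D) − (1029 + 10D) = +689 − 2D
Setting this equal to −105 kJ gives 2D = 794, so D = 397 kJ/mol.

D(C–H) ≈ 397 kJ/mol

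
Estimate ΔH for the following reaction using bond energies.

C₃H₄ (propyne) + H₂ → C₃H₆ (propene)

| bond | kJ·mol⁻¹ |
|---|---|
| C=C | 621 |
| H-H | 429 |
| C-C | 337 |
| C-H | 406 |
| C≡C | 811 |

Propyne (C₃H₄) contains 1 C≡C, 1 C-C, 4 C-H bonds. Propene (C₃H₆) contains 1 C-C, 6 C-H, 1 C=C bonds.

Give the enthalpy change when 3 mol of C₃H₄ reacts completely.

ΔH = −579 kJ

Bonds broken (reactants):
  C≡C: 1 × 811 = 811
  C-C: 1 × 337 = 337
  C-H: 4 × 406 = 1624
  H-H: 1 × 429 = 429
  Σ(broken) = 3201 kJ
Bonds formed (products):
  C-C: 1 × 337 = 337
  C-H: 6 × 406 = 2436
  C=C: 1 × 621 = 621
  Σ(formed) = 3394 kJ
ΔH = Σ(broken) − Σ(formed) = 3201 − 3394 = −193 kJ
For 3× the reaction as written: 3 × (−193) = −579 kJ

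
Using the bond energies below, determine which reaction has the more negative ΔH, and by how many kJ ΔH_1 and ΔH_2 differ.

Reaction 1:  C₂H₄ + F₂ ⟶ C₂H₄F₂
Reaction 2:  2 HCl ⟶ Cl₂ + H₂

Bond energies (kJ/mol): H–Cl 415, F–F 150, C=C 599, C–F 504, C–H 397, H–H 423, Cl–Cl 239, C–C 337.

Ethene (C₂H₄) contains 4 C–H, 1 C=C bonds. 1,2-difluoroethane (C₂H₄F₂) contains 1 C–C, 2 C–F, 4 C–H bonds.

Reaction 1, by 764 kJ

Reaction 1:
  Bonds broken (reactants):
    C–H: 4 × 397 = 1588
    C=C: 1 × 599 = 599
    F–F: 1 × 150 = 150
    Σ(broken) = 2337 kJ
  Bonds formed (products):
    C–C: 1 × 337 = 337
    C–F: 2 × 504 = 1008
    C–H: 4 × 397 = 1588
    Σ(formed) = 2933 kJ
  ΔH_1 = 2337 − 2933 = −596 kJ
Reaction 2:
  Bonds broken (reactants):
    H–Cl: 2 × 415 = 830
    Σ(broken) = 830 kJ
  Bonds formed (products):
    Cl–Cl: 1 × 239 = 239
    H–H: 1 × 423 = 423
    Σ(formed) = 662 kJ
  ΔH_2 = 830 − 662 = +168 kJ
ΔH_1 − ΔH_2 = −764 kJ, so reaction 1 has the more negative ΔH; |ΔH_1 − ΔH_2| = 764 kJ.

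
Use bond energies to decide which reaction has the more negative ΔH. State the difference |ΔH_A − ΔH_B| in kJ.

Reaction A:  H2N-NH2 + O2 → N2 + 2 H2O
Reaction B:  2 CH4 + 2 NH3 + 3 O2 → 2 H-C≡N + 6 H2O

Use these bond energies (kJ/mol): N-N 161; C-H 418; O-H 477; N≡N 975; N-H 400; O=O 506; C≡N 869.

Reaction A:
  Bonds broken (reactants):
    N-H: 4 × 400 = 1600
    N-N: 1 × 161 = 161
    O=O: 1 × 506 = 506
    Σ(broken) = 2267 kJ
  Bonds formed (products):
    N≡N: 1 × 975 = 975
    O-H: 4 × 477 = 1908
    Σ(formed) = 2883 kJ
  ΔH_A = 2267 − 2883 = −616 kJ
Reaction B:
  Bonds broken (reactants):
    C-H: 8 × 418 = 3344
    N-H: 6 × 400 = 2400
    O=O: 3 × 506 = 1518
    Σ(broken) = 7262 kJ
  Bonds formed (products):
    C≡N: 2 × 869 = 1738
    C-H: 2 × 418 = 836
    O-H: 12 × 477 = 5724
    Σ(formed) = 8298 kJ
  ΔH_B = 7262 − 8298 = −1036 kJ
ΔH_A − ΔH_B = +420 kJ, so reaction B has the more negative ΔH; |ΔH_A − ΔH_B| = 420 kJ.

Reaction B, by 420 kJ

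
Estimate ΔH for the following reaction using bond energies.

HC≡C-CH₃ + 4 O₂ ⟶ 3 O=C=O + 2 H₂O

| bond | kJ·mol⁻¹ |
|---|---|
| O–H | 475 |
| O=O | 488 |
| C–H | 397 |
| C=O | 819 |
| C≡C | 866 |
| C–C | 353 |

ΔH ≈ −2055 kJ

Bonds broken (reactants):
  C≡C: 1 × 866 = 866
  C–C: 1 × 353 = 353
  C–H: 4 × 397 = 1588
  O=O: 4 × 488 = 1952
  Σ(broken) = 4759 kJ
Bonds formed (products):
  C=O: 6 × 819 = 4914
  O–H: 4 × 475 = 1900
  Σ(formed) = 6814 kJ
ΔH = Σ(broken) − Σ(formed) = 4759 − 6814 = −2055 kJ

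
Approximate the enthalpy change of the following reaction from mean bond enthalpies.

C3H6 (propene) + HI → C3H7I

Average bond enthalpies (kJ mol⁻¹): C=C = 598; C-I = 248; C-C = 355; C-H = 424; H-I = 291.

Bonds broken (reactants):
  C-C: 1 × 355 = 355
  C-H: 6 × 424 = 2544
  C=C: 1 × 598 = 598
  H-I: 1 × 291 = 291
  Σ(broken) = 3788 kJ
Bonds formed (products):
  C-C: 2 × 355 = 710
  C-H: 7 × 424 = 2968
  C-I: 1 × 248 = 248
  Σ(formed) = 3926 kJ
ΔH = Σ(broken) − Σ(formed) = 3788 − 3926 = −138 kJ

ΔH ≈ −138 kJ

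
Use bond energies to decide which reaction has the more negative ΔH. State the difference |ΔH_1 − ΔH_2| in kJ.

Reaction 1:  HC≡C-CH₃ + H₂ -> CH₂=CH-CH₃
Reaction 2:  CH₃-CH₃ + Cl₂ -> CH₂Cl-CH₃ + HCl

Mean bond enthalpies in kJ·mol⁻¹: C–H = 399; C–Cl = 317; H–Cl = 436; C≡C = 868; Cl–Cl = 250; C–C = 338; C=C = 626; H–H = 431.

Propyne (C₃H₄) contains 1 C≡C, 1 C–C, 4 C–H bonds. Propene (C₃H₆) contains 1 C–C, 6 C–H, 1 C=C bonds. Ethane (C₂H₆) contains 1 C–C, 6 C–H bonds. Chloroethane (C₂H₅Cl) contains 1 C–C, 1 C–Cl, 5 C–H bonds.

Reaction 1:
  Bonds broken (reactants):
    C≡C: 1 × 868 = 868
    C–C: 1 × 338 = 338
    C–H: 4 × 399 = 1596
    H–H: 1 × 431 = 431
    Σ(broken) = 3233 kJ
  Bonds formed (products):
    C–C: 1 × 338 = 338
    C–H: 6 × 399 = 2394
    C=C: 1 × 626 = 626
    Σ(formed) = 3358 kJ
  ΔH_1 = 3233 − 3358 = −125 kJ
Reaction 2:
  Bonds broken (reactants):
    C–C: 1 × 338 = 338
    C–H: 6 × 399 = 2394
    Cl–Cl: 1 × 250 = 250
    Σ(broken) = 2982 kJ
  Bonds formed (products):
    C–C: 1 × 338 = 338
    C–Cl: 1 × 317 = 317
    C–H: 5 × 399 = 1995
    H–Cl: 1 × 436 = 436
    Σ(formed) = 3086 kJ
  ΔH_2 = 2982 − 3086 = −104 kJ
ΔH_1 − ΔH_2 = −21 kJ, so reaction 1 has the more negative ΔH; |ΔH_1 − ΔH_2| = 21 kJ.

Reaction 1, by 21 kJ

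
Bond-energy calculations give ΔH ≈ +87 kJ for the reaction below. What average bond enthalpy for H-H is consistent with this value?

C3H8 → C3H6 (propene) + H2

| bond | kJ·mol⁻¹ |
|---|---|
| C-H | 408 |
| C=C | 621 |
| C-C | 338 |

D(H-H) ≈ 446 kJ/mol

Let D be the H-H bond energy.
Σ(broken) = 2×338 + 8×408 = 3940
Σ(formed) = 1×338 + 6×408 + 1×621 + 1×D = 3407 + D
ΔH = Σ(broken) − Σ(formed) = (3940) − (3407 + D) = +533 − D
Setting this equal to +87 kJ gives D = 446 kJ/mol.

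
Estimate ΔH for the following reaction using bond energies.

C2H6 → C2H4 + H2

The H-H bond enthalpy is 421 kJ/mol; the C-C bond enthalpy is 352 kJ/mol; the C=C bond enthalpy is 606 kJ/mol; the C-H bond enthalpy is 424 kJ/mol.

ΔH ≈ +173 kJ

Bonds broken (reactants):
  C-C: 1 × 352 = 352
  C-H: 6 × 424 = 2544
  Σ(broken) = 2896 kJ
Bonds formed (products):
  C-H: 4 × 424 = 1696
  C=C: 1 × 606 = 606
  H-H: 1 × 421 = 421
  Σ(formed) = 2723 kJ
ΔH = Σ(broken) − Σ(formed) = 2896 − 2723 = +173 kJ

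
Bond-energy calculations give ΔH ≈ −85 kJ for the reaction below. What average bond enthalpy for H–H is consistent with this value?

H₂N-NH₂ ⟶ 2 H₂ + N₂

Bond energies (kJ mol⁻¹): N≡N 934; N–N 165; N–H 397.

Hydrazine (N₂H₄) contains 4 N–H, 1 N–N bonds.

D(H–H) ≈ 452 kJ/mol

Let D be the H–H bond energy.
Σ(broken) = 4×397 + 1×165 = 1753
Σ(formed) = 2×D + 1×934 = 934 + 2D
ΔH = Σ(broken) − Σ(formed) = (1753) − (934 + 2D) = +819 − 2D
Setting this equal to −85 kJ gives 2D = 904, so D = 452 kJ/mol.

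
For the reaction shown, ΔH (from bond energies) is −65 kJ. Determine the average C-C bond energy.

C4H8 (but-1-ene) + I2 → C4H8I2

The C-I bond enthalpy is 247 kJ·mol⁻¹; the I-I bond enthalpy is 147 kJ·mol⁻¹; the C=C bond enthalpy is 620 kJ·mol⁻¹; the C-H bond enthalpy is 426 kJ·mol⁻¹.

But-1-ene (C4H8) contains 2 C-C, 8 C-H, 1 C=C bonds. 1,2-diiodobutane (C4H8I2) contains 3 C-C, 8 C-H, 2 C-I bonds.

D(C-C) ≈ 338 kJ/mol

Let D be the C-C bond energy.
Σ(broken) = 2×D + 8×426 + 1×620 + 1×147 = 4175 + 2D
Σ(formed) = 3×D + 8×426 + 2×247 = 3902 + 3D
ΔH = Σ(broken) − Σ(formed) = (4175 + 2D) − (3902 + 3D) = +273 − D
Setting this equal to −65 kJ gives D = 338 kJ/mol.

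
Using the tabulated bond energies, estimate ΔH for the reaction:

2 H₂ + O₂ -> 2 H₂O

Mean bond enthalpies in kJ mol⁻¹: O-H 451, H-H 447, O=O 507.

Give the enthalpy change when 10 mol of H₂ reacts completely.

ΔH = −2015 kJ

Bonds broken (reactants):
  H-H: 2 × 447 = 894
  O=O: 1 × 507 = 507
  Σ(broken) = 1401 kJ
Bonds formed (products):
  O-H: 4 × 451 = 1804
  Σ(formed) = 1804 kJ
ΔH = Σ(broken) − Σ(formed) = 1401 − 1804 = −403 kJ
For 5× the reaction as written: 5 × (−403) = −2015 kJ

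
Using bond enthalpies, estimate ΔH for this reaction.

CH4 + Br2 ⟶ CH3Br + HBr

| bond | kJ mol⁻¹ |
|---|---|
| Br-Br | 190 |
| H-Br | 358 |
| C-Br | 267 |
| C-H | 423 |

Bonds broken (reactants):
  Br-Br: 1 × 190 = 190
  C-H: 4 × 423 = 1692
  Σ(broken) = 1882 kJ
Bonds formed (products):
  C-Br: 1 × 267 = 267
  C-H: 3 × 423 = 1269
  H-Br: 1 × 358 = 358
  Σ(formed) = 1894 kJ
ΔH = Σ(broken) − Σ(formed) = 1882 − 1894 = −12 kJ

ΔH ≈ −12 kJ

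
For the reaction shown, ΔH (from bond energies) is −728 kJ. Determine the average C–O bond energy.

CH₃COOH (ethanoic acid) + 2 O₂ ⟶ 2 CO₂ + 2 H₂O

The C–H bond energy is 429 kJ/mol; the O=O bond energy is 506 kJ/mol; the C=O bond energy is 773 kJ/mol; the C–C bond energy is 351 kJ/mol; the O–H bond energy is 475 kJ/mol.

Let D be the C–O bond energy.
Σ(broken) = 1×351 + 3×429 + 1×D + 1×773 + 1×475 + 2×506 = 3898 + D
Σ(formed) = 4×773 + 4×475 = 4992
ΔH = Σ(broken) − Σ(formed) = (3898 + D) − (4992) = −1094 + D
Setting this equal to −728 kJ gives D = 366 kJ/mol.

D(C–O) ≈ 366 kJ/mol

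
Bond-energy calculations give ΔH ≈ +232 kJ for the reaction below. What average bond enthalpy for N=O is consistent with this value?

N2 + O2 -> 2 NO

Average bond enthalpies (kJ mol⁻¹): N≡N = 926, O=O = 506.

D(N=O) ≈ 600 kJ/mol

Let D be the N=O bond energy.
Σ(broken) = 1×926 + 1×506 = 1432
Σ(formed) = 2×D = 2D
ΔH = Σ(broken) − Σ(formed) = (1432) − (2D) = +1432 − 2D
Setting this equal to +232 kJ gives 2D = 1200, so D = 600 kJ/mol.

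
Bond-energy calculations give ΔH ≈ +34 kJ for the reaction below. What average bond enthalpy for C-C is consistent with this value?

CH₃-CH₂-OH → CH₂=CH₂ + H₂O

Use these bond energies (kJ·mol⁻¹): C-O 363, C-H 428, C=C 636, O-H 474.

D(C-C) ≈ 353 kJ/mol

Let D be the C-C bond energy.
Σ(broken) = 1×D + 5×428 + 1×363 + 1×474 = 2977 + D
Σ(formed) = 4×428 + 1×636 + 2×474 = 3296
ΔH = Σ(broken) − Σ(formed) = (2977 + D) − (3296) = −319 + D
Setting this equal to +34 kJ gives D = 353 kJ/mol.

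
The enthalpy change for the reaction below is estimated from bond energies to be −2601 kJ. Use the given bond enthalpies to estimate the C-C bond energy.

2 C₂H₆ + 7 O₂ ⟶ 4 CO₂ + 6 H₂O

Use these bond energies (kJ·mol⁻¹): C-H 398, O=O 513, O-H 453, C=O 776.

D(C-C) ≈ 338 kJ/mol

Let D be the C-C bond energy.
Σ(broken) = 2×D + 12×398 + 7×513 = 8367 + 2D
Σ(formed) = 8×776 + 12×453 = 11644
ΔH = Σ(broken) − Σ(formed) = (8367 + 2D) − (11644) = −3277 + 2D
Setting this equal to −2601 kJ gives 2D = 676, so D = 338 kJ/mol.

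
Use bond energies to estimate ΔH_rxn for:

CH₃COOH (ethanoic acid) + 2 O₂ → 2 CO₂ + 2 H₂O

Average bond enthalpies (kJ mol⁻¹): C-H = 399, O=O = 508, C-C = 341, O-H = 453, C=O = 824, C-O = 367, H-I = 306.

ΔH ≈ −910 kJ

Bonds broken (reactants):
  C-C: 1 × 341 = 341
  C-H: 3 × 399 = 1197
  C-O: 1 × 367 = 367
  C=O: 1 × 824 = 824
  O-H: 1 × 453 = 453
  O=O: 2 × 508 = 1016
  Σ(broken) = 4198 kJ
Bonds formed (products):
  C=O: 4 × 824 = 3296
  O-H: 4 × 453 = 1812
  Σ(formed) = 5108 kJ
ΔH = Σ(broken) − Σ(formed) = 4198 − 5108 = −910 kJ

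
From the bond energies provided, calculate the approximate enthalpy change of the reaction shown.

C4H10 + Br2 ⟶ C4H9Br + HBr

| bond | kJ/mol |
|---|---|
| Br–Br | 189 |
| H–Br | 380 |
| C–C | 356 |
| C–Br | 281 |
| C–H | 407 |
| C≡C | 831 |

Bonds broken (reactants):
  Br–Br: 1 × 189 = 189
  C–C: 3 × 356 = 1068
  C–H: 10 × 407 = 4070
  Σ(broken) = 5327 kJ
Bonds formed (products):
  C–Br: 1 × 281 = 281
  C–C: 3 × 356 = 1068
  C–H: 9 × 407 = 3663
  H–Br: 1 × 380 = 380
  Σ(formed) = 5392 kJ
ΔH = Σ(broken) − Σ(formed) = 5327 − 5392 = −65 kJ

ΔH ≈ −65 kJ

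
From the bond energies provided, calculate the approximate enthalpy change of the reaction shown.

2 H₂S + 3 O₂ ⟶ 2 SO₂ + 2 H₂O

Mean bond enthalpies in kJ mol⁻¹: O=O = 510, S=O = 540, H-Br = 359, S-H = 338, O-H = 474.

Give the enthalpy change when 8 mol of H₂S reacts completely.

ΔH = −4696 kJ

Bonds broken (reactants):
  O=O: 3 × 510 = 1530
  S-H: 4 × 338 = 1352
  Σ(broken) = 2882 kJ
Bonds formed (products):
  O-H: 4 × 474 = 1896
  S=O: 4 × 540 = 2160
  Σ(formed) = 4056 kJ
ΔH = Σ(broken) − Σ(formed) = 2882 − 4056 = −1174 kJ
For 4× the reaction as written: 4 × (−1174) = −4696 kJ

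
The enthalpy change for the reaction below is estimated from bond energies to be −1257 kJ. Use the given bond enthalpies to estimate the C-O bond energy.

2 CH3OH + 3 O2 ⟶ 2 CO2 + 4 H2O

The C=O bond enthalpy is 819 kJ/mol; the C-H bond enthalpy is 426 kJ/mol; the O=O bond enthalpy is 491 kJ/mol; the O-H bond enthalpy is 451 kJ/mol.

Let D be the C-O bond energy.
Σ(broken) = 6×426 + 2×D + 2×451 + 3×491 = 4931 + 2D
Σ(formed) = 4×819 + 8×451 = 6884
ΔH = Σ(broken) − Σ(formed) = (4931 + 2D) − (6884) = −1953 + 2D
Setting this equal to −1257 kJ gives 2D = 696, so D = 348 kJ/mol.

D(C-O) ≈ 348 kJ/mol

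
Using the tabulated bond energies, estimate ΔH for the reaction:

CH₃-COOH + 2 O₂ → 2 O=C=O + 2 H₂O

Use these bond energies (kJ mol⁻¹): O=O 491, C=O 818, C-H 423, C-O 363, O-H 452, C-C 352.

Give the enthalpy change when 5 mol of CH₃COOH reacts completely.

Bonds broken (reactants):
  C-C: 1 × 352 = 352
  C-H: 3 × 423 = 1269
  C-O: 1 × 363 = 363
  C=O: 1 × 818 = 818
  O-H: 1 × 452 = 452
  O=O: 2 × 491 = 982
  Σ(broken) = 4236 kJ
Bonds formed (products):
  C=O: 4 × 818 = 3272
  O-H: 4 × 452 = 1808
  Σ(formed) = 5080 kJ
ΔH = Σ(broken) − Σ(formed) = 4236 − 5080 = −844 kJ
For 5× the reaction as written: 5 × (−844) = −4220 kJ

ΔH = −4220 kJ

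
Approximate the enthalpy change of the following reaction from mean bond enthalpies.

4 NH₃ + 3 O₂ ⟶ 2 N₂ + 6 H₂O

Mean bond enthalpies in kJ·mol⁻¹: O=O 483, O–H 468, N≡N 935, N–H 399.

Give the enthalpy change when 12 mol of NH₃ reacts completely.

Bonds broken (reactants):
  N–H: 12 × 399 = 4788
  O=O: 3 × 483 = 1449
  Σ(broken) = 6237 kJ
Bonds formed (products):
  N≡N: 2 × 935 = 1870
  O–H: 12 × 468 = 5616
  Σ(formed) = 7486 kJ
ΔH = Σ(broken) − Σ(formed) = 6237 − 7486 = −1249 kJ
For 3× the reaction as written: 3 × (−1249) = −3747 kJ

ΔH = −3747 kJ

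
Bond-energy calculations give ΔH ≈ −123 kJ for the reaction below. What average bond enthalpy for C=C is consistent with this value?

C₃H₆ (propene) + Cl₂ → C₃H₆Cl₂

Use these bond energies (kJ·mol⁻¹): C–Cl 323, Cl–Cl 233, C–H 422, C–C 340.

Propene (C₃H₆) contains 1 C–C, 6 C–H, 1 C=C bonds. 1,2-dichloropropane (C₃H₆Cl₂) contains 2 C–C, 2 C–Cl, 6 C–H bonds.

D(C=C) ≈ 630 kJ/mol

Let D be the C=C bond energy.
Σ(broken) = 1×340 + 6×422 + 1×D + 1×233 = 3105 + D
Σ(formed) = 2×340 + 2×323 + 6×422 = 3858
ΔH = Σ(broken) − Σ(formed) = (3105 + D) − (3858) = −753 + D
Setting this equal to −123 kJ gives D = 630 kJ/mol.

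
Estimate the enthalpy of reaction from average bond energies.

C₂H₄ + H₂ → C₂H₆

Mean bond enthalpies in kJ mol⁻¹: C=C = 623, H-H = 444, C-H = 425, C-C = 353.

ΔH ≈ −136 kJ

Bonds broken (reactants):
  C-H: 4 × 425 = 1700
  C=C: 1 × 623 = 623
  H-H: 1 × 444 = 444
  Σ(broken) = 2767 kJ
Bonds formed (products):
  C-C: 1 × 353 = 353
  C-H: 6 × 425 = 2550
  Σ(formed) = 2903 kJ
ΔH = Σ(broken) − Σ(formed) = 2767 − 2903 = −136 kJ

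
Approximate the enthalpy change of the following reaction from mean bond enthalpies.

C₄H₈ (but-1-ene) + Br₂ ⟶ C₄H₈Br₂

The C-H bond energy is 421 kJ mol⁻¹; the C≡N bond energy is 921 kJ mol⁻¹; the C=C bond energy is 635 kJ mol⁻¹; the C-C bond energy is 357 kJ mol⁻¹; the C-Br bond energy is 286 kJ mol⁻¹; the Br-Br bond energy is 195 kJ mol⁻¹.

ΔH ≈ −99 kJ

Bonds broken (reactants):
  Br-Br: 1 × 195 = 195
  C-C: 2 × 357 = 714
  C-H: 8 × 421 = 3368
  C=C: 1 × 635 = 635
  Σ(broken) = 4912 kJ
Bonds formed (products):
  C-Br: 2 × 286 = 572
  C-C: 3 × 357 = 1071
  C-H: 8 × 421 = 3368
  Σ(formed) = 5011 kJ
ΔH = Σ(broken) − Σ(formed) = 4912 − 5011 = −99 kJ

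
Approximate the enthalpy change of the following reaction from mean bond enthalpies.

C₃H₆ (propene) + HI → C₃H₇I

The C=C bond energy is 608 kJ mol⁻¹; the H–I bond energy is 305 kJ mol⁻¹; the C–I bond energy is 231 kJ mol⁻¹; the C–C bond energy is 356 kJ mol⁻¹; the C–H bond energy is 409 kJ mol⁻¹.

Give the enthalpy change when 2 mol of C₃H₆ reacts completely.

ΔH = −166 kJ

Bonds broken (reactants):
  C–C: 1 × 356 = 356
  C–H: 6 × 409 = 2454
  C=C: 1 × 608 = 608
  H–I: 1 × 305 = 305
  Σ(broken) = 3723 kJ
Bonds formed (products):
  C–C: 2 × 356 = 712
  C–H: 7 × 409 = 2863
  C–I: 1 × 231 = 231
  Σ(formed) = 3806 kJ
ΔH = Σ(broken) − Σ(formed) = 3723 − 3806 = −83 kJ
For 2× the reaction as written: 2 × (−83) = −166 kJ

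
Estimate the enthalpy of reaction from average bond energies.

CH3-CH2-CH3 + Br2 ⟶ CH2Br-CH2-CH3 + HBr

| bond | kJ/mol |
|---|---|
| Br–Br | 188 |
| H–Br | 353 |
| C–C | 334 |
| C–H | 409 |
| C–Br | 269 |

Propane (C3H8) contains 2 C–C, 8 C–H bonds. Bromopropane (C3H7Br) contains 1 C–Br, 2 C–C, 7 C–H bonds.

Bonds broken (reactants):
  Br–Br: 1 × 188 = 188
  C–C: 2 × 334 = 668
  C–H: 8 × 409 = 3272
  Σ(broken) = 4128 kJ
Bonds formed (products):
  C–Br: 1 × 269 = 269
  C–C: 2 × 334 = 668
  C–H: 7 × 409 = 2863
  H–Br: 1 × 353 = 353
  Σ(formed) = 4153 kJ
ΔH = Σ(broken) − Σ(formed) = 4128 − 4153 = −25 kJ

ΔH ≈ −25 kJ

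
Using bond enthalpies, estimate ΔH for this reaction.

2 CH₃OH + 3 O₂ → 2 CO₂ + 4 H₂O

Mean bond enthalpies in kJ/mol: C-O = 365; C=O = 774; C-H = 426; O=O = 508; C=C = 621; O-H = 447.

Bonds broken (reactants):
  C-H: 6 × 426 = 2556
  C-O: 2 × 365 = 730
  O-H: 2 × 447 = 894
  O=O: 3 × 508 = 1524
  Σ(broken) = 5704 kJ
Bonds formed (products):
  C=O: 4 × 774 = 3096
  O-H: 8 × 447 = 3576
  Σ(formed) = 6672 kJ
ΔH = Σ(broken) − Σ(formed) = 5704 − 6672 = −968 kJ

ΔH ≈ −968 kJ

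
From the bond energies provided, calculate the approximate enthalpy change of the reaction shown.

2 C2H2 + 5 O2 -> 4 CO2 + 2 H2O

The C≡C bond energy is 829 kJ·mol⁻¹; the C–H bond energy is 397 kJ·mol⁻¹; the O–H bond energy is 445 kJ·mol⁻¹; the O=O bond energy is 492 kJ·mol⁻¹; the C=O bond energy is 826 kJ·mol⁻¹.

ΔH ≈ −2682 kJ

Bonds broken (reactants):
  C≡C: 2 × 829 = 1658
  C–H: 4 × 397 = 1588
  O=O: 5 × 492 = 2460
  Σ(broken) = 5706 kJ
Bonds formed (products):
  C=O: 8 × 826 = 6608
  O–H: 4 × 445 = 1780
  Σ(formed) = 8388 kJ
ΔH = Σ(broken) − Σ(formed) = 5706 − 8388 = −2682 kJ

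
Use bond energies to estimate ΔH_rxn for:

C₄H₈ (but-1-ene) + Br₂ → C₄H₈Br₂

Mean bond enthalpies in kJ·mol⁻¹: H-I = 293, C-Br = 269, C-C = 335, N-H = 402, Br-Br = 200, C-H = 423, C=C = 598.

Bonds broken (reactants):
  Br-Br: 1 × 200 = 200
  C-C: 2 × 335 = 670
  C-H: 8 × 423 = 3384
  C=C: 1 × 598 = 598
  Σ(broken) = 4852 kJ
Bonds formed (products):
  C-Br: 2 × 269 = 538
  C-C: 3 × 335 = 1005
  C-H: 8 × 423 = 3384
  Σ(formed) = 4927 kJ
ΔH = Σ(broken) − Σ(formed) = 4852 − 4927 = −75 kJ

ΔH ≈ −75 kJ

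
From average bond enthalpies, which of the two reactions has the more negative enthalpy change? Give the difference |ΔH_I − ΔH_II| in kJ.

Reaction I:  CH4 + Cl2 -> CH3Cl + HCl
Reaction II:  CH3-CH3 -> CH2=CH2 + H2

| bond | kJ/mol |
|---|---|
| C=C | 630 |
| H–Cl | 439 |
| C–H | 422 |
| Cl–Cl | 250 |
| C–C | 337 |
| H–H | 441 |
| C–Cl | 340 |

Reaction I, by 217 kJ

Reaction I:
  Bonds broken (reactants):
    C–H: 4 × 422 = 1688
    Cl–Cl: 1 × 250 = 250
    Σ(broken) = 1938 kJ
  Bonds formed (products):
    C–Cl: 1 × 340 = 340
    C–H: 3 × 422 = 1266
    H–Cl: 1 × 439 = 439
    Σ(formed) = 2045 kJ
  ΔH_I = 1938 − 2045 = −107 kJ
Reaction II:
  Bonds broken (reactants):
    C–C: 1 × 337 = 337
    C–H: 6 × 422 = 2532
    Σ(broken) = 2869 kJ
  Bonds formed (products):
    C–H: 4 × 422 = 1688
    C=C: 1 × 630 = 630
    H–H: 1 × 441 = 441
    Σ(formed) = 2759 kJ
  ΔH_II = 2869 − 2759 = +110 kJ
ΔH_I − ΔH_II = −217 kJ, so reaction I has the more negative ΔH; |ΔH_I − ΔH_II| = 217 kJ.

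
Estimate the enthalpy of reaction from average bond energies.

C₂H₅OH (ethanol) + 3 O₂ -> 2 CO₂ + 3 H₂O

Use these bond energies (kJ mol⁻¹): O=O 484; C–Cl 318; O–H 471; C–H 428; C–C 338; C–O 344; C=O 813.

ΔH ≈ −1333 kJ

Bonds broken (reactants):
  C–C: 1 × 338 = 338
  C–H: 5 × 428 = 2140
  C–O: 1 × 344 = 344
  O–H: 1 × 471 = 471
  O=O: 3 × 484 = 1452
  Σ(broken) = 4745 kJ
Bonds formed (products):
  C=O: 4 × 813 = 3252
  O–H: 6 × 471 = 2826
  Σ(formed) = 6078 kJ
ΔH = Σ(broken) − Σ(formed) = 4745 − 6078 = −1333 kJ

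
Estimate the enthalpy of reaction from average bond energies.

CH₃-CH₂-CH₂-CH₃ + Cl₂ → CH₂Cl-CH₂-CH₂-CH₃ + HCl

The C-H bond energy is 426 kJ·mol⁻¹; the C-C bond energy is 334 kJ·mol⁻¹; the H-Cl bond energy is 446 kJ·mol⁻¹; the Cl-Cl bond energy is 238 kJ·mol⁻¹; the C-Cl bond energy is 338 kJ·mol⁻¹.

ΔH ≈ −120 kJ

Bonds broken (reactants):
  C-C: 3 × 334 = 1002
  C-H: 10 × 426 = 4260
  Cl-Cl: 1 × 238 = 238
  Σ(broken) = 5500 kJ
Bonds formed (products):
  C-C: 3 × 334 = 1002
  C-Cl: 1 × 338 = 338
  C-H: 9 × 426 = 3834
  H-Cl: 1 × 446 = 446
  Σ(formed) = 5620 kJ
ΔH = Σ(broken) − Σ(formed) = 5500 − 5620 = −120 kJ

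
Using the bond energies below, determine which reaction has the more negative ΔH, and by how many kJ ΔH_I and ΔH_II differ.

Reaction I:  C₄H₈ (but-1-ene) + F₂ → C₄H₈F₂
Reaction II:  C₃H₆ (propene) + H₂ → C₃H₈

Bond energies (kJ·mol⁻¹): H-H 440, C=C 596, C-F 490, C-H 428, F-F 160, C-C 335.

Reaction I, by 404 kJ

Reaction I:
  Bonds broken (reactants):
    C-C: 2 × 335 = 670
    C-H: 8 × 428 = 3424
    C=C: 1 × 596 = 596
    F-F: 1 × 160 = 160
    Σ(broken) = 4850 kJ
  Bonds formed (products):
    C-C: 3 × 335 = 1005
    C-F: 2 × 490 = 980
    C-H: 8 × 428 = 3424
    Σ(formed) = 5409 kJ
  ΔH_I = 4850 − 5409 = −559 kJ
Reaction II:
  Bonds broken (reactants):
    C-C: 1 × 335 = 335
    C-H: 6 × 428 = 2568
    C=C: 1 × 596 = 596
    H-H: 1 × 440 = 440
    Σ(broken) = 3939 kJ
  Bonds formed (products):
    C-C: 2 × 335 = 670
    C-H: 8 × 428 = 3424
    Σ(formed) = 4094 kJ
  ΔH_II = 3939 − 4094 = −155 kJ
ΔH_I − ΔH_II = −404 kJ, so reaction I has the more negative ΔH; |ΔH_I − ΔH_II| = 404 kJ.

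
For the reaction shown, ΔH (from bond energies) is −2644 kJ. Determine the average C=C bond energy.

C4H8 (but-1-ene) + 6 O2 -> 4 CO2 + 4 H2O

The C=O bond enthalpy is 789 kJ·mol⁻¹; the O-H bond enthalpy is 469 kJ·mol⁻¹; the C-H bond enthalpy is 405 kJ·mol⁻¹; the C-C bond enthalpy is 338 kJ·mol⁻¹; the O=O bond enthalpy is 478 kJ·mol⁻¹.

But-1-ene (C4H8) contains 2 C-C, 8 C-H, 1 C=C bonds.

D(C=C) ≈ 636 kJ/mol

Let D be the C=C bond energy.
Σ(broken) = 2×338 + 8×405 + 1×D + 6×478 = 6784 + D
Σ(formed) = 8×789 + 8×469 = 10064
ΔH = Σ(broken) − Σ(formed) = (6784 + D) − (10064) = −3280 + D
Setting this equal to −2644 kJ gives D = 636 kJ/mol.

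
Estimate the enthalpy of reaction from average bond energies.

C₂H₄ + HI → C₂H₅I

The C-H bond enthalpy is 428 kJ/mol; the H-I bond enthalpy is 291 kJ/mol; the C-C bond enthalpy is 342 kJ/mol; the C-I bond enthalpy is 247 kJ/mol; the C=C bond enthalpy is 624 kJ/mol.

ΔH ≈ −102 kJ

Bonds broken (reactants):
  C-H: 4 × 428 = 1712
  C=C: 1 × 624 = 624
  H-I: 1 × 291 = 291
  Σ(broken) = 2627 kJ
Bonds formed (products):
  C-C: 1 × 342 = 342
  C-H: 5 × 428 = 2140
  C-I: 1 × 247 = 247
  Σ(formed) = 2729 kJ
ΔH = Σ(broken) − Σ(formed) = 2627 − 2729 = −102 kJ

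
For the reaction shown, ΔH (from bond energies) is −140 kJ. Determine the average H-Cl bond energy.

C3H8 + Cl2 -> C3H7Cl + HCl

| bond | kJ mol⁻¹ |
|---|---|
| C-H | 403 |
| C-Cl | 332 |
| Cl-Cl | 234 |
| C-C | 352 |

D(H-Cl) ≈ 445 kJ/mol

Let D be the H-Cl bond energy.
Σ(broken) = 2×352 + 8×403 + 1×234 = 4162
Σ(formed) = 2×352 + 1×332 + 7×403 + 1×D = 3857 + D
ΔH = Σ(broken) − Σ(formed) = (4162) − (3857 + D) = +305 − D
Setting this equal to −140 kJ gives D = 445 kJ/mol.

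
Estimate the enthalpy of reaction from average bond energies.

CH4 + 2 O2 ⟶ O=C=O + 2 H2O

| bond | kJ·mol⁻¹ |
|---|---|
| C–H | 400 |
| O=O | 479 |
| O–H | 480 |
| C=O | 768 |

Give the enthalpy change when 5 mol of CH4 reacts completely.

ΔH = −4490 kJ

Bonds broken (reactants):
  C–H: 4 × 400 = 1600
  O=O: 2 × 479 = 958
  Σ(broken) = 2558 kJ
Bonds formed (products):
  C=O: 2 × 768 = 1536
  O–H: 4 × 480 = 1920
  Σ(formed) = 3456 kJ
ΔH = Σ(broken) − Σ(formed) = 2558 − 3456 = −898 kJ
For 5× the reaction as written: 5 × (−898) = −4490 kJ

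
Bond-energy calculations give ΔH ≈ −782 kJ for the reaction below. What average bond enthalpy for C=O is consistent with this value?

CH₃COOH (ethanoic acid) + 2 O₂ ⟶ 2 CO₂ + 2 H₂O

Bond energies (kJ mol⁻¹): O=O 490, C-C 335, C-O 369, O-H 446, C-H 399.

D(C=O) ≈ 775 kJ/mol

Let D be the C=O bond energy.
Σ(broken) = 1×335 + 3×399 + 1×369 + 1×D + 1×446 + 2×490 = 3327 + D
Σ(formed) = 4×D + 4×446 = 1784 + 4D
ΔH = Σ(broken) − Σ(formed) = (3327 + D) − (1784 + 4D) = +1543 − 3D
Setting this equal to −782 kJ gives 3D = 2325, so D = 775 kJ/mol.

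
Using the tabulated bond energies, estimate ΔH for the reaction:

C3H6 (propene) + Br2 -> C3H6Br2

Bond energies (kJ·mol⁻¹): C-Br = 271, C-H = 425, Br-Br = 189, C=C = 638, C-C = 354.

ΔH ≈ −69 kJ

Bonds broken (reactants):
  Br-Br: 1 × 189 = 189
  C-C: 1 × 354 = 354
  C-H: 6 × 425 = 2550
  C=C: 1 × 638 = 638
  Σ(broken) = 3731 kJ
Bonds formed (products):
  C-Br: 2 × 271 = 542
  C-C: 2 × 354 = 708
  C-H: 6 × 425 = 2550
  Σ(formed) = 3800 kJ
ΔH = Σ(broken) − Σ(formed) = 3731 − 3800 = −69 kJ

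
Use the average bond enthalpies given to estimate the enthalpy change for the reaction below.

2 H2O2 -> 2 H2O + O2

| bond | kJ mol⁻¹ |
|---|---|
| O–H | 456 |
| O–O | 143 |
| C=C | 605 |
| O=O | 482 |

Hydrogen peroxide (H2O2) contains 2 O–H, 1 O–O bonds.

ΔH ≈ −196 kJ

Bonds broken (reactants):
  O–H: 4 × 456 = 1824
  O–O: 2 × 143 = 286
  Σ(broken) = 2110 kJ
Bonds formed (products):
  O–H: 4 × 456 = 1824
  O=O: 1 × 482 = 482
  Σ(formed) = 2306 kJ
ΔH = Σ(broken) − Σ(formed) = 2110 − 2306 = −196 kJ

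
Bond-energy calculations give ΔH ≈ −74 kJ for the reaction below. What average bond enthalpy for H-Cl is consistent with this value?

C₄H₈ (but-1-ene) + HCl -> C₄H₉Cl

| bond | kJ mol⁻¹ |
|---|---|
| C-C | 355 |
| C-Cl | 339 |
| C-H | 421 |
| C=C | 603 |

D(H-Cl) ≈ 438 kJ/mol

Let D be the H-Cl bond energy.
Σ(broken) = 2×355 + 8×421 + 1×603 + 1×D = 4681 + D
Σ(formed) = 3×355 + 1×339 + 9×421 = 5193
ΔH = Σ(broken) − Σ(formed) = (4681 + D) − (5193) = −512 + D
Setting this equal to −74 kJ gives D = 438 kJ/mol.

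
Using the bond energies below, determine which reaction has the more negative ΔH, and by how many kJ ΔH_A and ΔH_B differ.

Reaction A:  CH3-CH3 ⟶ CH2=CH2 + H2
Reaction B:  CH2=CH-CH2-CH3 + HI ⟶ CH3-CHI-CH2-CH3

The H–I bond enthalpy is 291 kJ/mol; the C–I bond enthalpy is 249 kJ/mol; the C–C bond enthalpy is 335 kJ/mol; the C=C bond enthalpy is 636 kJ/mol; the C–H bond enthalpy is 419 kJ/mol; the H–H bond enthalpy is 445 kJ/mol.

Reaction A:
  Bonds broken (reactants):
    C–C: 1 × 335 = 335
    C–H: 6 × 419 = 2514
    Σ(broken) = 2849 kJ
  Bonds formed (products):
    C–H: 4 × 419 = 1676
    C=C: 1 × 636 = 636
    H–H: 1 × 445 = 445
    Σ(formed) = 2757 kJ
  ΔH_A = 2849 − 2757 = +92 kJ
Reaction B:
  Bonds broken (reactants):
    C–C: 2 × 335 = 670
    C–H: 8 × 419 = 3352
    C=C: 1 × 636 = 636
    H–I: 1 × 291 = 291
    Σ(broken) = 4949 kJ
  Bonds formed (products):
    C–C: 3 × 335 = 1005
    C–H: 9 × 419 = 3771
    C–I: 1 × 249 = 249
    Σ(formed) = 5025 kJ
  ΔH_B = 4949 − 5025 = −76 kJ
ΔH_A − ΔH_B = +168 kJ, so reaction B has the more negative ΔH; |ΔH_A − ΔH_B| = 168 kJ.

Reaction B, by 168 kJ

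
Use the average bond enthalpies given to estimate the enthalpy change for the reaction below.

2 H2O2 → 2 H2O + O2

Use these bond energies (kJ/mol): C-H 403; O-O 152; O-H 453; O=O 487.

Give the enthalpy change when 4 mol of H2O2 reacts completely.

ΔH = −366 kJ

Bonds broken (reactants):
  O-H: 4 × 453 = 1812
  O-O: 2 × 152 = 304
  Σ(broken) = 2116 kJ
Bonds formed (products):
  O-H: 4 × 453 = 1812
  O=O: 1 × 487 = 487
  Σ(formed) = 2299 kJ
ΔH = Σ(broken) − Σ(formed) = 2116 − 2299 = −183 kJ
For 2× the reaction as written: 2 × (−183) = −366 kJ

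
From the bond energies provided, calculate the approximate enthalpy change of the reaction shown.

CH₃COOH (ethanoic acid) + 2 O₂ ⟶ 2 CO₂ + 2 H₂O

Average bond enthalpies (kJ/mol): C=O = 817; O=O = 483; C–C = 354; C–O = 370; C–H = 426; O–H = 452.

ΔH ≈ −839 kJ

Bonds broken (reactants):
  C–C: 1 × 354 = 354
  C–H: 3 × 426 = 1278
  C–O: 1 × 370 = 370
  C=O: 1 × 817 = 817
  O–H: 1 × 452 = 452
  O=O: 2 × 483 = 966
  Σ(broken) = 4237 kJ
Bonds formed (products):
  C=O: 4 × 817 = 3268
  O–H: 4 × 452 = 1808
  Σ(formed) = 5076 kJ
ΔH = Σ(broken) − Σ(formed) = 4237 − 5076 = −839 kJ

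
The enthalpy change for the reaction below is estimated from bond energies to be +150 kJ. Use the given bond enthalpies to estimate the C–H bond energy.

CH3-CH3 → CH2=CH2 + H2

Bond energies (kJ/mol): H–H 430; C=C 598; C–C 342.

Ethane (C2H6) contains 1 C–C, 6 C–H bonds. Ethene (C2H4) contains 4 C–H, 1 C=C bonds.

Let D be the C–H bond energy.
Σ(broken) = 1×342 + 6×D = 342 + 6D
Σ(formed) = 4×D + 1×598 + 1×430 = 1028 + 4D
ΔH = Σ(broken) − Σ(formed) = (342 + 6D) − (1028 + 4D) = −686 + 2D
Setting this equal to +150 kJ gives 2D = 836, so D = 418 kJ/mol.

D(C–H) ≈ 418 kJ/mol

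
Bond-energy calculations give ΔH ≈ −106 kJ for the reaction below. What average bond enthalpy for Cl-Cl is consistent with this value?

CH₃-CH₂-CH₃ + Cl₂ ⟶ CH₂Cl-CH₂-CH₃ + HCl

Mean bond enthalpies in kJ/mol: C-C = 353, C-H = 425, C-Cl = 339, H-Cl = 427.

Let D be the Cl-Cl bond energy.
Σ(broken) = 2×353 + 8×425 + 1×D = 4106 + D
Σ(formed) = 2×353 + 1×339 + 7×425 + 1×427 = 4447
ΔH = Σ(broken) − Σ(formed) = (4106 + D) − (4447) = −341 + D
Setting this equal to −106 kJ gives D = 235 kJ/mol.

D(Cl-Cl) ≈ 235 kJ/mol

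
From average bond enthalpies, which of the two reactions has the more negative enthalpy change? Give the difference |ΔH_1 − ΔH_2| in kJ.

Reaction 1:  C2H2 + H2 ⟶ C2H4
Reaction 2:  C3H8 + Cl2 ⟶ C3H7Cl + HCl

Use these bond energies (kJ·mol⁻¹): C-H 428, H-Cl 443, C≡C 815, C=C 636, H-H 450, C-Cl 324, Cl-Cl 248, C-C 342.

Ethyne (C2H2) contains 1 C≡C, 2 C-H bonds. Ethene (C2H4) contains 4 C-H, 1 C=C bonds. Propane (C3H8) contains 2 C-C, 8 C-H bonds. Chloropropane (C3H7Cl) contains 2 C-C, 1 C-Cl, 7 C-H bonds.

Reaction 1, by 136 kJ

Reaction 1:
  Bonds broken (reactants):
    C≡C: 1 × 815 = 815
    C-H: 2 × 428 = 856
    H-H: 1 × 450 = 450
    Σ(broken) = 2121 kJ
  Bonds formed (products):
    C-H: 4 × 428 = 1712
    C=C: 1 × 636 = 636
    Σ(formed) = 2348 kJ
  ΔH_1 = 2121 − 2348 = −227 kJ
Reaction 2:
  Bonds broken (reactants):
    C-C: 2 × 342 = 684
    C-H: 8 × 428 = 3424
    Cl-Cl: 1 × 248 = 248
    Σ(broken) = 4356 kJ
  Bonds formed (products):
    C-C: 2 × 342 = 684
    C-Cl: 1 × 324 = 324
    C-H: 7 × 428 = 2996
    H-Cl: 1 × 443 = 443
    Σ(formed) = 4447 kJ
  ΔH_2 = 4356 − 4447 = −91 kJ
ΔH_1 − ΔH_2 = −136 kJ, so reaction 1 has the more negative ΔH; |ΔH_1 − ΔH_2| = 136 kJ.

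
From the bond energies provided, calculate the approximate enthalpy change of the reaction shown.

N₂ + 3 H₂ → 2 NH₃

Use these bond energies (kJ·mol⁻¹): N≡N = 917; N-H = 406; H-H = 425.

Bonds broken (reactants):
  H-H: 3 × 425 = 1275
  N≡N: 1 × 917 = 917
  Σ(broken) = 2192 kJ
Bonds formed (products):
  N-H: 6 × 406 = 2436
  Σ(formed) = 2436 kJ
ΔH = Σ(broken) − Σ(formed) = 2192 − 2436 = −244 kJ

ΔH ≈ −244 kJ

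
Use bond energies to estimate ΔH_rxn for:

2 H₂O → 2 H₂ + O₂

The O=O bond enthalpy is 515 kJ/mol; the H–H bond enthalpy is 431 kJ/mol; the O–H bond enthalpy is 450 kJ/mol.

Bonds broken (reactants):
  O–H: 4 × 450 = 1800
  Σ(broken) = 1800 kJ
Bonds formed (products):
  H–H: 2 × 431 = 862
  O=O: 1 × 515 = 515
  Σ(formed) = 1377 kJ
ΔH = Σ(broken) − Σ(formed) = 1800 − 1377 = +423 kJ

ΔH ≈ +423 kJ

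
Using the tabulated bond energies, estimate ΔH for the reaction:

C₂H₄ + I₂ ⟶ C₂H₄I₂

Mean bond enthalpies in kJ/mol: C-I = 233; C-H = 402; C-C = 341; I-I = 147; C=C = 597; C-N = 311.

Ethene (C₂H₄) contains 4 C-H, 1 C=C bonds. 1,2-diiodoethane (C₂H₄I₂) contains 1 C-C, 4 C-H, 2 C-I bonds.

ΔH ≈ −63 kJ

Bonds broken (reactants):
  C-H: 4 × 402 = 1608
  C=C: 1 × 597 = 597
  I-I: 1 × 147 = 147
  Σ(broken) = 2352 kJ
Bonds formed (products):
  C-C: 1 × 341 = 341
  C-H: 4 × 402 = 1608
  C-I: 2 × 233 = 466
  Σ(formed) = 2415 kJ
ΔH = Σ(broken) − Σ(formed) = 2352 − 2415 = −63 kJ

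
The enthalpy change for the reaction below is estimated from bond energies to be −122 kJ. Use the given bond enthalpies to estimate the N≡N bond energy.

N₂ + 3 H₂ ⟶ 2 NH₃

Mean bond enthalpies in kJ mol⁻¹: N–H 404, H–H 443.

Let D be the N≡N bond energy.
Σ(broken) = 3×443 + 1×D = 1329 + D
Σ(formed) = 6×404 = 2424
ΔH = Σ(broken) − Σ(formed) = (1329 + D) − (2424) = −1095 + D
Setting this equal to −122 kJ gives D = 973 kJ/mol.

D(N≡N) ≈ 973 kJ/mol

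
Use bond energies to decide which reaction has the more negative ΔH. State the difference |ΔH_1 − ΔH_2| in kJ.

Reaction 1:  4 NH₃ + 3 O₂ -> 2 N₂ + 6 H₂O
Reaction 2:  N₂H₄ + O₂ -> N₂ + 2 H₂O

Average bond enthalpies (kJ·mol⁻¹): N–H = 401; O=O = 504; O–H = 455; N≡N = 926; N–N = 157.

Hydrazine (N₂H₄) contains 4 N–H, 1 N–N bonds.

Reaction 1:
  Bonds broken (reactants):
    N–H: 12 × 401 = 4812
    O=O: 3 × 504 = 1512
    Σ(broken) = 6324 kJ
  Bonds formed (products):
    N≡N: 2 × 926 = 1852
    O–H: 12 × 455 = 5460
    Σ(formed) = 7312 kJ
  ΔH_1 = 6324 − 7312 = −988 kJ
Reaction 2:
  Bonds broken (reactants):
    N–H: 4 × 401 = 1604
    N–N: 1 × 157 = 157
    O=O: 1 × 504 = 504
    Σ(broken) = 2265 kJ
  Bonds formed (products):
    N≡N: 1 × 926 = 926
    O–H: 4 × 455 = 1820
    Σ(formed) = 2746 kJ
  ΔH_2 = 2265 − 2746 = −481 kJ
ΔH_1 − ΔH_2 = −507 kJ, so reaction 1 has the more negative ΔH; |ΔH_1 − ΔH_2| = 507 kJ.

Reaction 1, by 507 kJ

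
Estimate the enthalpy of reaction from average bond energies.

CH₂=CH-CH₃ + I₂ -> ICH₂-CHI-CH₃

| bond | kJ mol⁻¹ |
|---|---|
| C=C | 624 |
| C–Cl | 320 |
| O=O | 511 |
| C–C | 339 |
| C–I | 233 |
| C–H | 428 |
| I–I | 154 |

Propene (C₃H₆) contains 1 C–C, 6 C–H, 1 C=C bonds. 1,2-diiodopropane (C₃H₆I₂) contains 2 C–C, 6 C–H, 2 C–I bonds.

Bonds broken (reactants):
  C–C: 1 × 339 = 339
  C–H: 6 × 428 = 2568
  C=C: 1 × 624 = 624
  I–I: 1 × 154 = 154
  Σ(broken) = 3685 kJ
Bonds formed (products):
  C–C: 2 × 339 = 678
  C–H: 6 × 428 = 2568
  C–I: 2 × 233 = 466
  Σ(formed) = 3712 kJ
ΔH = Σ(broken) − Σ(formed) = 3685 − 3712 = −27 kJ

ΔH ≈ −27 kJ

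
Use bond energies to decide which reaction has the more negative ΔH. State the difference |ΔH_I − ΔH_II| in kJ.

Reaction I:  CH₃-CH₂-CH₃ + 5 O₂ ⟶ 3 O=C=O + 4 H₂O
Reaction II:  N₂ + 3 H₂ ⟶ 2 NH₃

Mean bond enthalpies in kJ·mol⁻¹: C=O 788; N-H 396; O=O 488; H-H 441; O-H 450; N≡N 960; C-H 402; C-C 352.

Reaction I, by 1875 kJ

Reaction I:
  Bonds broken (reactants):
    C-C: 2 × 352 = 704
    C-H: 8 × 402 = 3216
    O=O: 5 × 488 = 2440
    Σ(broken) = 6360 kJ
  Bonds formed (products):
    C=O: 6 × 788 = 4728
    O-H: 8 × 450 = 3600
    Σ(formed) = 8328 kJ
  ΔH_I = 6360 − 8328 = −1968 kJ
Reaction II:
  Bonds broken (reactants):
    H-H: 3 × 441 = 1323
    N≡N: 1 × 960 = 960
    Σ(broken) = 2283 kJ
  Bonds formed (products):
    N-H: 6 × 396 = 2376
    Σ(formed) = 2376 kJ
  ΔH_II = 2283 − 2376 = −93 kJ
ΔH_I − ΔH_II = −1875 kJ, so reaction I has the more negative ΔH; |ΔH_I − ΔH_II| = 1875 kJ.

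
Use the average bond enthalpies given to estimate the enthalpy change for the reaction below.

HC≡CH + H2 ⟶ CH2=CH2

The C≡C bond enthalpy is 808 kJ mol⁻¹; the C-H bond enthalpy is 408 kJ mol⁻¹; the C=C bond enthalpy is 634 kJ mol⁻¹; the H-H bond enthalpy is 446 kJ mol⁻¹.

Bonds broken (reactants):
  C≡C: 1 × 808 = 808
  C-H: 2 × 408 = 816
  H-H: 1 × 446 = 446
  Σ(broken) = 2070 kJ
Bonds formed (products):
  C-H: 4 × 408 = 1632
  C=C: 1 × 634 = 634
  Σ(formed) = 2266 kJ
ΔH = Σ(broken) − Σ(formed) = 2070 − 2266 = −196 kJ

ΔH ≈ −196 kJ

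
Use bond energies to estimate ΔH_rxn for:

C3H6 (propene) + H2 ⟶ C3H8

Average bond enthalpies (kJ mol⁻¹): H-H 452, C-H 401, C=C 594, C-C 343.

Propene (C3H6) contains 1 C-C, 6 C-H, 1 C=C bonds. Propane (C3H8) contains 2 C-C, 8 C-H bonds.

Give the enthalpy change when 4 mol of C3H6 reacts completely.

Bonds broken (reactants):
  C-C: 1 × 343 = 343
  C-H: 6 × 401 = 2406
  C=C: 1 × 594 = 594
  H-H: 1 × 452 = 452
  Σ(broken) = 3795 kJ
Bonds formed (products):
  C-C: 2 × 343 = 686
  C-H: 8 × 401 = 3208
  Σ(formed) = 3894 kJ
ΔH = Σ(broken) − Σ(formed) = 3795 − 3894 = −99 kJ
For 4× the reaction as written: 4 × (−99) = −396 kJ

ΔH = −396 kJ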